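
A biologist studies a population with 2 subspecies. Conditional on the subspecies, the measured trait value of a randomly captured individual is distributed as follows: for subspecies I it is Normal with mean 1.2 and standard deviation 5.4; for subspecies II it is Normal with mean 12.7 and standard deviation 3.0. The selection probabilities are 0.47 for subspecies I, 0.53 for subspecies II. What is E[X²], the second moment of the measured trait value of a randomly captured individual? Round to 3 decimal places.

For each component E[X²] = Var + (mean)², giving I: 30.6; II: 170.29.
Overall E[X²] = 0.47·30.6 + 0.53·170.29 = 104.636.

104.636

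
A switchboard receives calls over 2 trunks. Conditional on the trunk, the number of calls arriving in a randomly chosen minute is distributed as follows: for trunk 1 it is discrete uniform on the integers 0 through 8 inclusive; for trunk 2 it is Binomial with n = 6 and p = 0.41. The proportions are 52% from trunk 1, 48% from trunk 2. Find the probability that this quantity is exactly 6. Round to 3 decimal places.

Conditional on each trunk, P(X = 6): 1: 0.111111; 2: 0.0047501.
By total probability, P(X = 6) = 0.52·0.111111 + 0.48·0.0047501 = 0.0600578.

0.060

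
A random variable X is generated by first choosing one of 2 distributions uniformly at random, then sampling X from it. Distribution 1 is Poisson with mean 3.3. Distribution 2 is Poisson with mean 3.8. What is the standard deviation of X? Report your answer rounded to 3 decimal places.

Per component, 1: μ=3.3, E[X²]=14.19; 2: μ=3.8, E[X²]=18.24.
E[X] = 0.5·3.3 + 0.5·3.8 = 3.55.
E[X²] = 0.5·14.19 + 0.5·18.24 = 16.215.
Var(X) = E[X²] − (E[X])² = 16.215 − 12.6025 = 3.6125.
SD(X) = √3.6125 = 1.90066.

1.901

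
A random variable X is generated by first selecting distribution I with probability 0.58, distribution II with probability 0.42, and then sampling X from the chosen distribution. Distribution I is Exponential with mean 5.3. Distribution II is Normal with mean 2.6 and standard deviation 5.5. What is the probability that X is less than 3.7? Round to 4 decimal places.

0.5347

Conditional on each component, P(X < 3.7): I: 0.502477; II: 0.57926.
By total probability, P(X < 3.7) = 0.58·0.502477 + 0.42·0.57926 = 0.534726.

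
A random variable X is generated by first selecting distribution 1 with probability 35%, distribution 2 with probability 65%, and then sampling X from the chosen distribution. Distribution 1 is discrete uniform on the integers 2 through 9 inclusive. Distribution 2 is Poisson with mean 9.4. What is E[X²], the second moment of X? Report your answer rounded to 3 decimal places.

75.969

For each component E[X²] = Var + (mean)², giving 1: 35.5; 2: 97.76.
Overall E[X²] = 0.35·35.5 + 0.65·97.76 = 75.969.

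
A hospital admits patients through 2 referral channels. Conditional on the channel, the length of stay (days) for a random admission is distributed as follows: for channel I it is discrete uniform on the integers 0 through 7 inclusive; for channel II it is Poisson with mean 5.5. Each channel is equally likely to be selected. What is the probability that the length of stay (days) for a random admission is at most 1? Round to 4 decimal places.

Conditional on each channel, P(X ≤ 1): I: 0.25; II: 0.026564.
By total probability, P(X ≤ 1) = 0.5·0.25 + 0.5·0.026564 = 0.138282.

0.1383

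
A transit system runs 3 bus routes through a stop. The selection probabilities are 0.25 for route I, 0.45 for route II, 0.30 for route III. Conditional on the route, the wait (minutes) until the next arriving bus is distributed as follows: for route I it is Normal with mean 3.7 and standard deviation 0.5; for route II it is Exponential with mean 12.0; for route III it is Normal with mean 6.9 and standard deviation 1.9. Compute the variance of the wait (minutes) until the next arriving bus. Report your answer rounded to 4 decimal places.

77.9750

Per component, I: μ=3.7, E[X²]=13.94; II: μ=12, E[X²]=288; III: μ=6.9, E[X²]=51.22.
E[X] = 0.25·3.7 + 0.45·12 + 0.3·6.9 = 8.395.
E[X²] = 0.25·13.94 + 0.45·288 + 0.3·51.22 = 148.451.
Var(X) = E[X²] − (E[X])² = 148.451 − 70.476 = 77.975.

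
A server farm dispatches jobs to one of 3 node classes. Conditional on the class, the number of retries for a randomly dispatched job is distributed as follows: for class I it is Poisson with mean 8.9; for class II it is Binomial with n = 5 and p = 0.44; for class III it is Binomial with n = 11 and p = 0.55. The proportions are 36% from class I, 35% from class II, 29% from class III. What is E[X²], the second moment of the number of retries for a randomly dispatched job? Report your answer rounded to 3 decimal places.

For each component E[X²] = Var + (mean)², giving I: 88.11; II: 6.072; III: 39.325.
Overall E[X²] = 0.36·88.11 + 0.35·6.072 + 0.29·39.325 = 45.2491.

45.249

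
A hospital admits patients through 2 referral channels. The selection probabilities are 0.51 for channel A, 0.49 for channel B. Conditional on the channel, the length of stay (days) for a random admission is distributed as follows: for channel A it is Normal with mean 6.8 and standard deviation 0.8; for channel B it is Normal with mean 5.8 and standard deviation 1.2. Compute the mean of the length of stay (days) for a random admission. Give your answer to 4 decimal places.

6.3100

Component means — A: 6.8; B: 5.8.
E[X] = 0.51·6.8 + 0.49·5.8 = 6.31.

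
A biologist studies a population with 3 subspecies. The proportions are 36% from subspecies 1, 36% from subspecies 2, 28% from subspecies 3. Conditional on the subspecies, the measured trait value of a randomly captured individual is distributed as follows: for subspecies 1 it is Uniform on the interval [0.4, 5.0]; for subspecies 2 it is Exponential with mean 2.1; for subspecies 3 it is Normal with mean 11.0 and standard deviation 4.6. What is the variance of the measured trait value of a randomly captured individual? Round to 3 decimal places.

23.122

Per component, 1: μ=2.7, E[X²]=9.05333; 2: μ=2.1, E[X²]=8.82; 3: μ=11, E[X²]=142.16.
E[X] = 0.36·2.7 + 0.36·2.1 + 0.28·11 = 4.808.
E[X²] = 0.36·9.05333 + 0.36·8.82 + 0.28·142.16 = 46.2392.
Var(X) = E[X²] − (E[X])² = 46.2392 − 23.1169 = 23.1223.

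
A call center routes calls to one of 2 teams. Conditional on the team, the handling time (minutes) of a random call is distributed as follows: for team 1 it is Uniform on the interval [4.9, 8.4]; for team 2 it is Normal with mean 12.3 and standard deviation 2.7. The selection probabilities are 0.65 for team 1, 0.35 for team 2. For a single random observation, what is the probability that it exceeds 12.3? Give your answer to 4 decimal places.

0.1750

Conditional on each team, P(X > 12.3): 1: 0; 2: 0.5.
By total probability, P(X > 12.3) = 0.65·0 + 0.35·0.5 = 0.175.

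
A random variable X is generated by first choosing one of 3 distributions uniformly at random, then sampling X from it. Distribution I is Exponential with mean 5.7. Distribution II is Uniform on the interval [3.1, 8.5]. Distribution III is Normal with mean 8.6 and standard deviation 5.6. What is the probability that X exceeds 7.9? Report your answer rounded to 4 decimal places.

Conditional on each component, P(X > 7.9): I: 0.250082; II: 0.111111; III: 0.549738.
By total probability, P(X > 7.9) = 0.333333·0.250082 + 0.333333·0.111111 + 0.333333·0.549738 = 0.303644.

0.3036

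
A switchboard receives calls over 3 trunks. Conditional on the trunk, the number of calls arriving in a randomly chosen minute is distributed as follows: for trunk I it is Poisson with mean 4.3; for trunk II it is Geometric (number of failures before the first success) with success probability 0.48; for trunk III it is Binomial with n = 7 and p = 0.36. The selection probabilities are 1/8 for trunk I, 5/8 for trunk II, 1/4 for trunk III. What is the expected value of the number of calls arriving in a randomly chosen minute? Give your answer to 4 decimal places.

Component means — I: 4.3; II: 1.08333; III: 2.52.
E[X] = 0.125·4.3 + 0.625·1.08333 + 0.25·2.52 = 1.84458.

1.8446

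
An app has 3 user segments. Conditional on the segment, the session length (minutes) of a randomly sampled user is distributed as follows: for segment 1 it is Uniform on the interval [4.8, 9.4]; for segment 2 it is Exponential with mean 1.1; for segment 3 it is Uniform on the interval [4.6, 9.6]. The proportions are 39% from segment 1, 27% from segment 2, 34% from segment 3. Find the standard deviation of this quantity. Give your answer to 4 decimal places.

2.9696

Per component, 1: μ=7.1, E[X²]=52.1733; 2: μ=1.1, E[X²]=2.42; 3: μ=7.1, E[X²]=52.4933.
E[X] = 0.39·7.1 + 0.27·1.1 + 0.34·7.1 = 5.48.
E[X²] = 0.39·52.1733 + 0.27·2.42 + 0.34·52.4933 = 38.8487.
Var(X) = E[X²] − (E[X])² = 38.8487 − 30.0304 = 8.81833.
SD(X) = √8.81833 = 2.96957.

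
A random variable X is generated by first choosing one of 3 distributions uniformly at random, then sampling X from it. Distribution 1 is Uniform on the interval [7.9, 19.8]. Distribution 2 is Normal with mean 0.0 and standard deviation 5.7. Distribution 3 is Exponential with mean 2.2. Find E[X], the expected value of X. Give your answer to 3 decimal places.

Component means — 1: 13.85; 2: 0; 3: 2.2.
E[X] = 0.333333·13.85 + 0.333333·0 + 0.333333·2.2 = 5.35.

5.350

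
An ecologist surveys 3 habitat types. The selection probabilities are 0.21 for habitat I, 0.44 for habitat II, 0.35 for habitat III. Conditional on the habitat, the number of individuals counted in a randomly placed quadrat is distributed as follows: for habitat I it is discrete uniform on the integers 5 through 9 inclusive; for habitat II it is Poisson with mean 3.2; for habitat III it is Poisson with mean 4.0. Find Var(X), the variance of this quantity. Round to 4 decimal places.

5.3223

Per component, I: μ=7, E[X²]=51; II: μ=3.2, E[X²]=13.44; III: μ=4, E[X²]=20.
E[X] = 0.21·7 + 0.44·3.2 + 0.35·4 = 4.278.
E[X²] = 0.21·51 + 0.44·13.44 + 0.35·20 = 23.6236.
Var(X) = E[X²] − (E[X])² = 23.6236 − 18.3013 = 5.32232.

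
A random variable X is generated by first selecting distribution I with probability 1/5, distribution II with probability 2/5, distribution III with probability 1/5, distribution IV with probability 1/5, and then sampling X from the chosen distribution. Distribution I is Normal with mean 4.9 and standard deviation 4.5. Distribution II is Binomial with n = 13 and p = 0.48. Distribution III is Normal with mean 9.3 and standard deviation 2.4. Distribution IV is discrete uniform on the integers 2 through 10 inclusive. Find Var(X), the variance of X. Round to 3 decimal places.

Per component, I: μ=4.9, E[X²]=44.26; II: μ=6.24, E[X²]=42.1824; III: μ=9.3, E[X²]=92.25; IV: μ=6, E[X²]=42.6667.
E[X] = 0.2·4.9 + 0.4·6.24 + 0.2·9.3 + 0.2·6 = 6.536.
E[X²] = 0.2·44.26 + 0.4·42.1824 + 0.2·92.25 + 0.2·42.6667 = 52.7083.
Var(X) = E[X²] − (E[X])² = 52.7083 − 42.7193 = 9.989.

9.989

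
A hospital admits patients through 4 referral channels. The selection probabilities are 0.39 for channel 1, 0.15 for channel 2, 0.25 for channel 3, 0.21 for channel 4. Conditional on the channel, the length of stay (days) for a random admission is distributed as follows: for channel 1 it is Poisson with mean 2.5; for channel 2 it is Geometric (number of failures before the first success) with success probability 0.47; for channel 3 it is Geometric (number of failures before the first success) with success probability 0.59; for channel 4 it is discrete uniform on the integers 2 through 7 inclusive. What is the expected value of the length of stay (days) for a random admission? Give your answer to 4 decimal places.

2.2629

Component means — 1: 2.5; 2: 1.12766; 3: 0.694915; 4: 4.5.
E[X] = 0.39·2.5 + 0.15·1.12766 + 0.25·0.694915 + 0.21·4.5 = 2.26288.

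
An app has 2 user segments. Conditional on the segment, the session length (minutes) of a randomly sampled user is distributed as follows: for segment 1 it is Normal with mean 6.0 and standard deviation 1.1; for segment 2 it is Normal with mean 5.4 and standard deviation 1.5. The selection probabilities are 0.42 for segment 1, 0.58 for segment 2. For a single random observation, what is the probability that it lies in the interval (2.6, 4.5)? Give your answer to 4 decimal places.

Conditional on each segment, P(2.6 < X < 4.5): 1: 0.0853433; 2: 0.243279.
By total probability, P(2.6 < X < 4.5) = 0.42·0.0853433 + 0.58·0.243279 = 0.176946.

0.1769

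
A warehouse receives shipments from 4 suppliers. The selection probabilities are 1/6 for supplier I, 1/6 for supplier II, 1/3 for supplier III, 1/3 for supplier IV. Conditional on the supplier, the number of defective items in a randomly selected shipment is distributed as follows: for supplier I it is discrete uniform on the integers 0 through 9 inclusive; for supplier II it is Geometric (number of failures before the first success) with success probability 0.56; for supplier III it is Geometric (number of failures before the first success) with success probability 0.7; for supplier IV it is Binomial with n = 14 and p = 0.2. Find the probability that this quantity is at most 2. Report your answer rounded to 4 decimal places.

0.6762

Conditional on each supplier, P(X ≤ 2): I: 0.3; II: 0.914816; III: 0.973; IV: 0.448051.
By total probability, P(X ≤ 2) = 0.166667·0.3 + 0.166667·0.914816 + 0.333333·0.973 + 0.333333·0.448051 = 0.676153.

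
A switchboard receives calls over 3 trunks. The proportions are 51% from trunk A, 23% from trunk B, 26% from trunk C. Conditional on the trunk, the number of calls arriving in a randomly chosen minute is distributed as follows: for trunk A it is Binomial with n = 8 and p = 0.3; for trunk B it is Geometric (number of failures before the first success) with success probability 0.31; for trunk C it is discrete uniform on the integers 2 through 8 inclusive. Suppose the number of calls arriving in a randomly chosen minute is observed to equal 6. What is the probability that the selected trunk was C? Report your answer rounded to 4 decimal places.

0.7438

Likelihoods P(X=6 | ·): A: 0.0100019; B: 0.0334546; C: 0.142857.
Posterior ∝ prior × likelihood. Numerator for C: 0.26·0.142857 = 0.0371429.
Normalizing constant: 0.51·0.0100019 + 0.23·0.0334546 + 0.26·0.142857 = 0.0499384.
P(C | observation) = 0.0371429 / 0.0499384 = 0.743774.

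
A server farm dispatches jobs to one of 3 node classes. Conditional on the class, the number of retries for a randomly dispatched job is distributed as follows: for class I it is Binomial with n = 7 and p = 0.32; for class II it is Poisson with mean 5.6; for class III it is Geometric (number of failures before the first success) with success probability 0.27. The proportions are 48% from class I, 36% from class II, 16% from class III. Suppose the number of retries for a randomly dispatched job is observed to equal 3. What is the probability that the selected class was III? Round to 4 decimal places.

0.0969

Likelihoods P(X=3 | ·): I: 0.245219; II: 0.108234; III: 0.105035.
Posterior ∝ prior × likelihood. Numerator for III: 0.16·0.105035 = 0.0168055.
Normalizing constant: 0.48·0.245219 + 0.36·0.108234 + 0.16·0.105035 = 0.173475.
P(III | observation) = 0.0168055 / 0.173475 = 0.096876.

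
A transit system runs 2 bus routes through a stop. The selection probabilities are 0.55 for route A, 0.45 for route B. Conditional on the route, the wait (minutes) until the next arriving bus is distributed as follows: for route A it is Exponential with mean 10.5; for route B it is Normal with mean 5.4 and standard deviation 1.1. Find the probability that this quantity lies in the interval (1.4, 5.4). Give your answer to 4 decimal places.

Conditional on each route, P(1.4 < X < 5.4): A: 0.277246; B: 0.499862.
By total probability, P(1.4 < X < 5.4) = 0.55·0.277246 + 0.45·0.499862 = 0.377423.

0.3774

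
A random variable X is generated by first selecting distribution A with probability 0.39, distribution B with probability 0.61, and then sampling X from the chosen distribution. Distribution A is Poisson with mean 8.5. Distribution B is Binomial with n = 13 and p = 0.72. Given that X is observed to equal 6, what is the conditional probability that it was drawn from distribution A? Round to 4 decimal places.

Likelihoods P(X=6 | ·): A: 0.106581; B: 0.0322566.
Posterior ∝ prior × likelihood. Numerator for A: 0.39·0.106581 = 0.0415664.
Normalizing constant: 0.39·0.106581 + 0.61·0.0322566 = 0.0612429.
P(A | observation) = 0.0415664 / 0.0612429 = 0.678714.

0.6787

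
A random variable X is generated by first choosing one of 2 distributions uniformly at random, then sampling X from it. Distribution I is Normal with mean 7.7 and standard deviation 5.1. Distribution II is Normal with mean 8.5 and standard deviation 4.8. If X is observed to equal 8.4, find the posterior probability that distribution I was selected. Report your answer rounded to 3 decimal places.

Likelihoods f(8.4 | ·): I: 0.0774906; II: 0.0830949.
Posterior ∝ prior × likelihood. Numerator for I: 0.5·0.0774906 = 0.0387453.
Normalizing constant: 0.5·0.0774906 + 0.5·0.0830949 = 0.0802928.
P(I | observation) = 0.0387453 / 0.0802928 = 0.48255.

0.483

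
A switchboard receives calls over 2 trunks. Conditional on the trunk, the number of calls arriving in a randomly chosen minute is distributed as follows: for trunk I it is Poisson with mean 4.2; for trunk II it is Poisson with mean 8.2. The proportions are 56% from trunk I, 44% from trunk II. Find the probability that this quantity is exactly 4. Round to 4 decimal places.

Conditional on each trunk, P(X = 4): I: 0.194424; II: 0.0517404.
By total probability, P(X = 4) = 0.56·0.194424 + 0.44·0.0517404 = 0.131643.

0.1316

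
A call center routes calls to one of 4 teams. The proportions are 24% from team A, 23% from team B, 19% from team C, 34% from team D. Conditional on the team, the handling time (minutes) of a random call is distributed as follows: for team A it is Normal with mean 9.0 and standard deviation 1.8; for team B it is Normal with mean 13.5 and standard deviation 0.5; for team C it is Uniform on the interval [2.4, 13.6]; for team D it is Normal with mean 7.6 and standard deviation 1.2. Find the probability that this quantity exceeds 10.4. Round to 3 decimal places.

Conditional on each team, P(X > 10.4): A: 0.21835; B: 1; C: 0.285714; D: 0.00981533.
By total probability, P(X > 10.4) = 0.24·0.21835 + 0.23·1 + 0.19·0.285714 + 0.34·0.00981533 = 0.340027.

0.340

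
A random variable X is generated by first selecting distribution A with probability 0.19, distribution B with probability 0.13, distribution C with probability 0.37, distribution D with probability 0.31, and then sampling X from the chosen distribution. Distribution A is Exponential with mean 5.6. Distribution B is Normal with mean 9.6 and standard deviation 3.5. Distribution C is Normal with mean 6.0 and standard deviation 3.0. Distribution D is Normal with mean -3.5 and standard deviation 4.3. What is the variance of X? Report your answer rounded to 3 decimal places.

39.788

Per component, A: μ=5.6, E[X²]=62.72; B: μ=9.6, E[X²]=104.41; C: μ=6, E[X²]=45; D: μ=-3.5, E[X²]=30.74.
E[X] = 0.19·5.6 + 0.13·9.6 + 0.37·6 + 0.31·-3.5 = 3.447.
E[X²] = 0.19·62.72 + 0.13·104.41 + 0.37·45 + 0.31·30.74 = 51.6695.
Var(X) = E[X²] − (E[X])² = 51.6695 − 11.8818 = 39.7877.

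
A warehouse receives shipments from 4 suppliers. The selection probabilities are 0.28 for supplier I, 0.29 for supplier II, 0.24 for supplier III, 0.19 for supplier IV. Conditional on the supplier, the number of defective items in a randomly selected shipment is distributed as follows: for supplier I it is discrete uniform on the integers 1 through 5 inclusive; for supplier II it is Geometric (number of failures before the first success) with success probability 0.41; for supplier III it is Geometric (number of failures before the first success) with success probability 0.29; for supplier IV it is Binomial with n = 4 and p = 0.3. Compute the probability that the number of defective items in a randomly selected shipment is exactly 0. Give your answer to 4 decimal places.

0.2341

Conditional on each supplier, P(X = 0): I: 0; II: 0.41; III: 0.29; IV: 0.2401.
By total probability, P(X = 0) = 0.28·0 + 0.29·0.41 + 0.24·0.29 + 0.19·0.2401 = 0.234119.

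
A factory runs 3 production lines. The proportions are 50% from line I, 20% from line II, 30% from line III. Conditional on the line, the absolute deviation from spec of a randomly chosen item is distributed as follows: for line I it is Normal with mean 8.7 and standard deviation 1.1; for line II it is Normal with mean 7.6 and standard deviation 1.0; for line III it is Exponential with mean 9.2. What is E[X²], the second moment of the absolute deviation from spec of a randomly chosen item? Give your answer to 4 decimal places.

For each component E[X²] = Var + (mean)², giving I: 76.9; II: 58.76; III: 169.28.
Overall E[X²] = 0.5·76.9 + 0.2·58.76 + 0.3·169.28 = 100.986.

100.9860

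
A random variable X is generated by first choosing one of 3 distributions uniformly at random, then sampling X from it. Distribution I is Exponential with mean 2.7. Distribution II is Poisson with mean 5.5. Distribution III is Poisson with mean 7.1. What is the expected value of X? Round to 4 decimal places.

5.1000

Component means — I: 2.7; II: 5.5; III: 7.1.
E[X] = 0.333333·2.7 + 0.333333·5.5 + 0.333333·7.1 = 5.1.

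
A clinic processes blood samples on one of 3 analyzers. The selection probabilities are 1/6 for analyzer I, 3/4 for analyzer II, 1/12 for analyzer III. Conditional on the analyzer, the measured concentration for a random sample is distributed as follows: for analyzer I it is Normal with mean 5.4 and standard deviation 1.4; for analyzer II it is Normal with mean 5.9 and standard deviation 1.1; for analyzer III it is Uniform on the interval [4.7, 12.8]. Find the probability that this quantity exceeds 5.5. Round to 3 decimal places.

0.635

Conditional on each analyzer, P(X > 5.5): I: 0.471528; II: 0.641935; III: 0.901235.
By total probability, P(X > 5.5) = 0.166667·0.471528 + 0.75·0.641935 + 0.0833333·0.901235 = 0.635142.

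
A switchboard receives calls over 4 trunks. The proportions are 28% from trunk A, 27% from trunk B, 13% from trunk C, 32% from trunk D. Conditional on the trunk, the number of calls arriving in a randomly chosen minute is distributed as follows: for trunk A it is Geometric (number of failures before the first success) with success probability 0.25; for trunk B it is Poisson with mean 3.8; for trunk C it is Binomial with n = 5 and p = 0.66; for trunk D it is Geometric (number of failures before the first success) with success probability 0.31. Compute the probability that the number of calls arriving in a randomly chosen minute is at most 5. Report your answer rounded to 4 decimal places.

0.8658

Conditional on each trunk, P(X ≤ 5): A: 0.822021; B: 0.815556; C: 1; D: 0.892082.
By total probability, P(X ≤ 5) = 0.28·0.822021 + 0.27·0.815556 + 0.13·1 + 0.32·0.892082 = 0.865832.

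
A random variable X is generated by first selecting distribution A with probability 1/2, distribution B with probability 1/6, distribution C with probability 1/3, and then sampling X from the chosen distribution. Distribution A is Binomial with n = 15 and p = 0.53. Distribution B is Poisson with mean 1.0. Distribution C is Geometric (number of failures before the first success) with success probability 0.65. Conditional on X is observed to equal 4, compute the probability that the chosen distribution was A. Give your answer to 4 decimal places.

0.6963

Likelihoods P(X=4 | ·): A: 0.0266264; B: 0.0153283; C: 0.00975406.
Posterior ∝ prior × likelihood. Numerator for A: 0.5·0.0266264 = 0.0133132.
Normalizing constant: 0.5·0.0266264 + 0.166667·0.0153283 + 0.333333·0.00975406 = 0.0191193.
P(A | observation) = 0.0133132 / 0.0191193 = 0.696324.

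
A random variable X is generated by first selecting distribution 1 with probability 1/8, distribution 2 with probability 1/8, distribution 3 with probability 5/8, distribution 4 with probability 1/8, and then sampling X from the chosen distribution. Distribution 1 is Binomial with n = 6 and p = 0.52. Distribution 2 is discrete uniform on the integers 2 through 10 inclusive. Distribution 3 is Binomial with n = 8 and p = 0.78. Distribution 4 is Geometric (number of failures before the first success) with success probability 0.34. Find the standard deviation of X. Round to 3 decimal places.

2.282

Per component, 1: μ=3.12, E[X²]=11.232; 2: μ=6, E[X²]=42.6667; 3: μ=6.24, E[X²]=40.3104; 4: μ=1.94118, E[X²]=9.47751.
E[X] = 0.125·3.12 + 0.125·6 + 0.625·6.24 + 0.125·1.94118 = 5.28265.
E[X²] = 0.125·11.232 + 0.125·42.6667 + 0.625·40.3104 + 0.125·9.47751 = 33.116.
Var(X) = E[X²] − (E[X])² = 33.116 − 27.9064 = 5.20966.
SD(X) = √5.20966 = 2.28247.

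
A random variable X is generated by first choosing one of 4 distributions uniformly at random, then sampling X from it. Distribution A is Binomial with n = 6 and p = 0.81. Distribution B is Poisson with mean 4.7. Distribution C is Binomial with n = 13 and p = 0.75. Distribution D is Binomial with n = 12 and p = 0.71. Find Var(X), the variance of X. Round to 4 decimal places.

Per component, A: μ=4.86, E[X²]=24.543; B: μ=4.7, E[X²]=26.79; C: μ=9.75, E[X²]=97.5; D: μ=8.52, E[X²]=75.0612.
E[X] = 0.25·4.86 + 0.25·4.7 + 0.25·9.75 + 0.25·8.52 = 6.9575.
E[X²] = 0.25·24.543 + 0.25·26.79 + 0.25·97.5 + 0.25·75.0612 = 55.9735.
Var(X) = E[X²] − (E[X])² = 55.9735 − 48.4068 = 7.56674.

7.5667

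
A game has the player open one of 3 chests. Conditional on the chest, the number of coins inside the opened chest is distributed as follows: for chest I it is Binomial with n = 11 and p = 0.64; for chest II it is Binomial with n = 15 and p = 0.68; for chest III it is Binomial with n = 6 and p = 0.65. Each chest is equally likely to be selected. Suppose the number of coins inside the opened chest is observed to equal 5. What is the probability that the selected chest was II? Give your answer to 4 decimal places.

0.0138

Likelihoods P(X=5 | ·): I: 0.107983; II: 0.00491586; III: 0.243661.
Posterior ∝ prior × likelihood. Numerator for II: 0.333333·0.00491586 = 0.00163862.
Normalizing constant: 0.333333·0.107983 + 0.333333·0.00491586 + 0.333333·0.243661 = 0.118853.
P(II | observation) = 0.00163862 / 0.118853 = 0.0137869.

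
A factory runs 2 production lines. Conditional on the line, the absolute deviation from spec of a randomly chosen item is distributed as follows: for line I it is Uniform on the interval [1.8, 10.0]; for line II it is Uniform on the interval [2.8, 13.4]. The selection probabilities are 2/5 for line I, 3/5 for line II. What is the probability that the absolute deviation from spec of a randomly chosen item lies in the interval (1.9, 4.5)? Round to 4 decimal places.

0.2231

Conditional on each line, P(1.9 < X < 4.5): I: 0.317073; II: 0.160377.
By total probability, P(1.9 < X < 4.5) = 0.4·0.317073 + 0.6·0.160377 = 0.223056.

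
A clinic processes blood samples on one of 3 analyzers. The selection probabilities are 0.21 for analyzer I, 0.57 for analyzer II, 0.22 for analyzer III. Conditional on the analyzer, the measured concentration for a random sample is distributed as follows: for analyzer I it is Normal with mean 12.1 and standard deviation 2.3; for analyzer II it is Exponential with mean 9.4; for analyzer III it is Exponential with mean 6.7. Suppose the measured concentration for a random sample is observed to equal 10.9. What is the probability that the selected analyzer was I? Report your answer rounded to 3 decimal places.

0.555

Likelihoods f(10.9 | ·): I: 0.151381; II: 0.0333638; III: 0.029335.
Posterior ∝ prior × likelihood. Numerator for I: 0.21·0.151381 = 0.0317901.
Normalizing constant: 0.21·0.151381 + 0.57·0.0333638 + 0.22·0.029335 = 0.0572611.
P(I | observation) = 0.0317901 / 0.0572611 = 0.555177.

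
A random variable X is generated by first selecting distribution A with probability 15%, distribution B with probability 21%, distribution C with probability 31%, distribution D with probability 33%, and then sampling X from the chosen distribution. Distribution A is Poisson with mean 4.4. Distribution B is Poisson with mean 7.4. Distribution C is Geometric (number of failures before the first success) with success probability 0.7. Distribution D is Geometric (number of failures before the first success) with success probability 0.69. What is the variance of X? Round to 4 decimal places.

10.9202

Per component, A: μ=4.4, E[X²]=23.76; B: μ=7.4, E[X²]=62.16; C: μ=0.428571, E[X²]=0.795918; D: μ=0.449275, E[X²]=0.852972.
E[X] = 0.15·4.4 + 0.21·7.4 + 0.31·0.428571 + 0.33·0.449275 = 2.49512.
E[X²] = 0.15·23.76 + 0.21·62.16 + 0.31·0.795918 + 0.33·0.852972 = 17.1458.
Var(X) = E[X²] − (E[X])² = 17.1458 − 6.22561 = 10.9202.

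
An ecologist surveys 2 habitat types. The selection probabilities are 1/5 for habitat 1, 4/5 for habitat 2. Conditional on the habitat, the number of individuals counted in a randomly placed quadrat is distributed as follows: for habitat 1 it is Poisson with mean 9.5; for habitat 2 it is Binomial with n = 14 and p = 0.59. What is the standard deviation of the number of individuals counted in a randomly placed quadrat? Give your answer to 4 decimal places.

Per component, 1: μ=9.5, E[X²]=99.75; 2: μ=8.26, E[X²]=71.6142.
E[X] = 0.2·9.5 + 0.8·8.26 = 8.508.
E[X²] = 0.2·99.75 + 0.8·71.6142 = 77.2414.
Var(X) = E[X²] − (E[X])² = 77.2414 − 72.3861 = 4.8553.
SD(X) = √4.8553 = 2.20347.

2.2035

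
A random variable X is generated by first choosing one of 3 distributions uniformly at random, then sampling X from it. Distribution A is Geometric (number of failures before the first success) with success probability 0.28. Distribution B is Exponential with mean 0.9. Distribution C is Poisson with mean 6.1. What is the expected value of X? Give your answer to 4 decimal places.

Component means — A: 2.57143; B: 0.9; C: 6.1.
E[X] = 0.333333·2.57143 + 0.333333·0.9 + 0.333333·6.1 = 3.19048.

3.1905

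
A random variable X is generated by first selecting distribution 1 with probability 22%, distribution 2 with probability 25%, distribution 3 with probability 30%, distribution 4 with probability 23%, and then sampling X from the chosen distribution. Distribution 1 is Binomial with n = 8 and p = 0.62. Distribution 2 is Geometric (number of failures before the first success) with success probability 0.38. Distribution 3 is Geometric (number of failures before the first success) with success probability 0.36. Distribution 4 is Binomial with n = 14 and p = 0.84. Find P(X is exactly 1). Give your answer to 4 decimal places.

0.1293

Conditional on each component, P(X = 1): 1: 0.00567501; 2: 0.2356; 3: 0.2304; 4: 5.29623e-10.
By total probability, P(X = 1) = 0.22·0.00567501 + 0.25·0.2356 + 0.3·0.2304 + 0.23·5.29623e-10 = 0.129269.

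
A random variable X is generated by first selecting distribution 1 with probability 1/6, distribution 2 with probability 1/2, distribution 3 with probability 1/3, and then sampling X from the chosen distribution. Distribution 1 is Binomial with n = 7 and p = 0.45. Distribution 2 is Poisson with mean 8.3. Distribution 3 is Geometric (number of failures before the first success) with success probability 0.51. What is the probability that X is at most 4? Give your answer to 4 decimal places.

Conditional on each component, P(X ≤ 4): 1: 0.847072; 2: 0.0836969; 3: 0.971752.
By total probability, P(X ≤ 4) = 0.166667·0.847072 + 0.5·0.0836969 + 0.333333·0.971752 = 0.506945.

0.5069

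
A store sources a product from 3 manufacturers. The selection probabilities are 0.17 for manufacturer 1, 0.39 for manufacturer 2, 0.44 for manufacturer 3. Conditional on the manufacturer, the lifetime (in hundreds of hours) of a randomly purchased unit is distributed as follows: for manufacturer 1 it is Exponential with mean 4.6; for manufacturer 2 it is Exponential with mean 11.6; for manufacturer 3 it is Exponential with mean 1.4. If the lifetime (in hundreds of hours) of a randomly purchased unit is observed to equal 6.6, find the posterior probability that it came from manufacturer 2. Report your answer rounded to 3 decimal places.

0.621

Likelihoods f(6.6 | ·): 1: 0.0517755; 2: 0.0488027; 3: 0.00640448.
Posterior ∝ prior × likelihood. Numerator for 2: 0.39·0.0488027 = 0.019033.
Normalizing constant: 0.17·0.0517755 + 0.39·0.0488027 + 0.44·0.00640448 = 0.0306528.
P(2 | observation) = 0.019033 / 0.0306528 = 0.620923.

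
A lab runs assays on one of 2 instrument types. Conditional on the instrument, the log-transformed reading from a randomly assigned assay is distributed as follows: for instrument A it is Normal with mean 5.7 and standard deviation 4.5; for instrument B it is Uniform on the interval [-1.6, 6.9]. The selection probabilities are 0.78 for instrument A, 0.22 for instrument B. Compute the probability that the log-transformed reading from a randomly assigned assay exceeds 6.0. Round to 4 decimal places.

0.3926

Conditional on each instrument, P(X > 6.0): A: 0.473424; B: 0.105882.
By total probability, P(X > 6.0) = 0.78·0.473424 + 0.22·0.105882 = 0.392564.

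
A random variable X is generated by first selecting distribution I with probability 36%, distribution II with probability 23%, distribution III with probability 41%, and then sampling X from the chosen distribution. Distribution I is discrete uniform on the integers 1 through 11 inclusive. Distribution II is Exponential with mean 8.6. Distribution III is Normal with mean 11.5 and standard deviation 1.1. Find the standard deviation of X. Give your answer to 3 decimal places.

5.189

Per component, I: μ=6, E[X²]=46; II: μ=8.6, E[X²]=147.92; III: μ=11.5, E[X²]=133.46.
E[X] = 0.36·6 + 0.23·8.6 + 0.41·11.5 = 8.853.
E[X²] = 0.36·46 + 0.23·147.92 + 0.41·133.46 = 105.3.
Var(X) = E[X²] − (E[X])² = 105.3 − 78.3756 = 26.9246.
SD(X) = √26.9246 = 5.18889.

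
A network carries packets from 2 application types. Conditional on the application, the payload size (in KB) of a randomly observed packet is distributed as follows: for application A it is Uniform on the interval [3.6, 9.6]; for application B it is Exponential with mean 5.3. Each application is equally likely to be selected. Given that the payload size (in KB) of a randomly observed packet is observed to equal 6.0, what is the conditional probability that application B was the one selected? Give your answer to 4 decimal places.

Likelihoods f(6.0 | ·): A: 0.166667; B: 0.0608233.
Posterior ∝ prior × likelihood. Numerator for B: 0.5·0.0608233 = 0.0304117.
Normalizing constant: 0.5·0.166667 + 0.5·0.0608233 = 0.113745.
P(B | observation) = 0.0304117 / 0.113745 = 0.267367.

0.2674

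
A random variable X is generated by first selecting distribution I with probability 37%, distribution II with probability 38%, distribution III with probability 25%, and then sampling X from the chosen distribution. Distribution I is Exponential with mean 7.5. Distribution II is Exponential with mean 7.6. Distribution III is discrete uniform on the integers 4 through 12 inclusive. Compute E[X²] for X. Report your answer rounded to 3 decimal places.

103.189

For each component E[X²] = Var + (mean)², giving I: 112.5; II: 115.52; III: 70.6667.
Overall E[X²] = 0.37·112.5 + 0.38·115.52 + 0.25·70.6667 = 103.189.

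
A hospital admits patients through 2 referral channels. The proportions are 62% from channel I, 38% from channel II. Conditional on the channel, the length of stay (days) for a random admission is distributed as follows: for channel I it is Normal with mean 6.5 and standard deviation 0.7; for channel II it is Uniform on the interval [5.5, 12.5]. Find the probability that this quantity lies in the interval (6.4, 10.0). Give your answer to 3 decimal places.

Conditional on each channel, P(6.4 < X < 10.0): I: 0.556798; II: 0.514286.
By total probability, P(6.4 < X < 10.0) = 0.62·0.556798 + 0.38·0.514286 = 0.540643.

0.541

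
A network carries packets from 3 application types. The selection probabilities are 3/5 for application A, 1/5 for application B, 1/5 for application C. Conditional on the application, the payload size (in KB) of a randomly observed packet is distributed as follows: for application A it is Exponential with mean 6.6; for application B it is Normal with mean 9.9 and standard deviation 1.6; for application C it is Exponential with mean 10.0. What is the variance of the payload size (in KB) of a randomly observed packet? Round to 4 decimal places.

Per component, A: μ=6.6, E[X²]=87.12; B: μ=9.9, E[X²]=100.57; C: μ=10, E[X²]=200.
E[X] = 0.6·6.6 + 0.2·9.9 + 0.2·10 = 7.94.
E[X²] = 0.6·87.12 + 0.2·100.57 + 0.2·200 = 112.386.
Var(X) = E[X²] − (E[X])² = 112.386 − 63.0436 = 49.3424.

49.3424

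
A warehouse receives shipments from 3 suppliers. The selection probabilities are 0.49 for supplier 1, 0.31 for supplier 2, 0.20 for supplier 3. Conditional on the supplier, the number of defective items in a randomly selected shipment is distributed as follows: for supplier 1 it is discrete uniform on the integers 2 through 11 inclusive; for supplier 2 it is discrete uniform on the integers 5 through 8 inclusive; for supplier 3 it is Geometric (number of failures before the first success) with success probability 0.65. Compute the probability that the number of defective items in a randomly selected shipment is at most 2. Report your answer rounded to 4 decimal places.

0.2404

Conditional on each supplier, P(X ≤ 2): 1: 0.1; 2: 0; 3: 0.957125.
By total probability, P(X ≤ 2) = 0.49·0.1 + 0.31·0 + 0.2·0.957125 = 0.240425.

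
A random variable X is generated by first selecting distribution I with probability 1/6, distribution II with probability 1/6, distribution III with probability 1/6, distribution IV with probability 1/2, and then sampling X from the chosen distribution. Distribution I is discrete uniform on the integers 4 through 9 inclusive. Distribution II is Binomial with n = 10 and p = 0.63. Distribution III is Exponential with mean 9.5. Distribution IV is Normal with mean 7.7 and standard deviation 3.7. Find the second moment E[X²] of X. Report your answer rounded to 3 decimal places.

For each component E[X²] = Var + (mean)², giving I: 45.1667; II: 42.021; III: 180.5; IV: 72.98.
Overall E[X²] = 0.166667·45.1667 + 0.166667·42.021 + 0.166667·180.5 + 0.5·72.98 = 81.1046.

81.105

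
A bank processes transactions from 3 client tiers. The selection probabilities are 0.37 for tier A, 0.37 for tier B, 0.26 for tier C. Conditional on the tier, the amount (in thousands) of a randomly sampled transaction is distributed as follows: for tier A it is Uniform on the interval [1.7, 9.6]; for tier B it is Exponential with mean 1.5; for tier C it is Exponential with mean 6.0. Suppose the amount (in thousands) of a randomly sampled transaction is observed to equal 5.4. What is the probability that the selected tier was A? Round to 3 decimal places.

Likelihoods f(5.4 | ·): A: 0.126582; B: 0.0182158; C: 0.0677616.
Posterior ∝ prior × likelihood. Numerator for A: 0.37·0.126582 = 0.0468354.
Normalizing constant: 0.37·0.126582 + 0.37·0.0182158 + 0.26·0.0677616 = 0.0711933.
P(A | observation) = 0.0468354 / 0.0711933 = 0.657863.

0.658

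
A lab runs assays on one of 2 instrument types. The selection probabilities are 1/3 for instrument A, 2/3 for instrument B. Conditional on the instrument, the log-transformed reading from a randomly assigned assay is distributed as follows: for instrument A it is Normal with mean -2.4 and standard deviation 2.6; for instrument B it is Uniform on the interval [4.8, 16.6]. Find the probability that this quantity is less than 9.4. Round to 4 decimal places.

Conditional on each instrument, P(X < 9.4): A: 0.999997; B: 0.389831.
By total probability, P(X < 9.4) = 0.333333·0.999997 + 0.666667·0.389831 = 0.593219.

0.5932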